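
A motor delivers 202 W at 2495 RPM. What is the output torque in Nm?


omega = 2495 * 2*pi/60 = 261.2758 rad/s
tau = P / omega = 202 / 261.2758
= 0.7731 Nm


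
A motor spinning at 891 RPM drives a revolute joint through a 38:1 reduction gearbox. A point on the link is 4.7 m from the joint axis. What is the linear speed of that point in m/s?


omega_motor = 891 * 2*pi/60 = 93.3053 rad/s
omega_joint = omega_motor / 38 = 2.4554 rad/s
v = omega_joint * r = 2.4554 * 4.7
= 11.5404 m/s


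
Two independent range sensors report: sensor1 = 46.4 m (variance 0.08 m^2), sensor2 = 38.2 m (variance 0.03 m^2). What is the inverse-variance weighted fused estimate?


w1 = (1/var1) / (1/var1 + 1/var2)
   = 12.5 / (12.5 + 33.3333) = 0.2727
w2 = 1 - w1 = 0.7273
fused = w1*s1 + w2*s2 = 12.6545 + 27.7818
= 40.4364 m


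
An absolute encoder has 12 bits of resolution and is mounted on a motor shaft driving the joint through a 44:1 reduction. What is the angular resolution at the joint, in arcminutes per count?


counts = 2^12 = 4096
effective counts at joint = 4096 * 44 = 180224
resolution = 360*60 / 180224
= 0.1199 arcmin/count


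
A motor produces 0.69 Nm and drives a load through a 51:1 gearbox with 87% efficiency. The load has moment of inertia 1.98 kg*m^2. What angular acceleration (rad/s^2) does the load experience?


tau_out = tau_motor * N * eta
= 0.69 * 51 * 0.87 = 30.6153 Nm
alpha = tau_out / I = 30.6153 / 1.98
= 15.4623 rad/s^2


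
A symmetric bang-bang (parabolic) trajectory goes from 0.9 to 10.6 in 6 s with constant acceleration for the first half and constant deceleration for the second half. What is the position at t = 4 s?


Symmetric rest-to-rest: each phase covers (pf-p0)/2 in time T/2. 0.5*a*(T/2)^2 = (pf-p0)/2 => a = 4*(pf-p0)/T^2
a = 4*(10.6-0.9)/6^2 = 1.0778
t = 4 is in the deceleration phase (t > T/2).
p = pf - 0.5*a*(T-t)^2 = 10.6 - 0.5*1.0778*2^2
= 8.4444


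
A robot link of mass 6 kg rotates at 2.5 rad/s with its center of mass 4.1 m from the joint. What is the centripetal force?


F = m * omega^2 * r
= 6 * 2.5^2 * 4.1
= 6 * 6.25 * 4.1
= 153.75 N


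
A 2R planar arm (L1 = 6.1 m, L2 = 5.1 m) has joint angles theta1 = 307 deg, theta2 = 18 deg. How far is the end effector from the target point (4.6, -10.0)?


End effector via forward kinematics:
x = L1*cos(t1) + L2*cos(t1+t2) = 7.8487
y = L1*sin(t1) + L2*sin(t1+t2) = -7.7969
Distance to target:
d = sqrt((4.6 - 7.8487)^2 + (-10.0 - -7.7969)^2)
= sqrt(10.5544 + 4.8536)
= 3.9253 m


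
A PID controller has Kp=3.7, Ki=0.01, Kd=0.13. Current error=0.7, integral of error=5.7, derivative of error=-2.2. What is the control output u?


u = Kp*e + Ki*int(e) + Kd*de/dt
= 3.7*0.7 + 0.01*5.7 + 0.13*(-2.2)
= 2.59 + 0.057 + -0.286
= 2.361


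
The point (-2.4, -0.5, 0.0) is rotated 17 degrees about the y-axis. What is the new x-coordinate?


Rotation about y-axis: x' = x*cos(theta) + z*sin(theta)
= -2.4 * 0.9563 + 0.0 * 0.2924
= -2.2951


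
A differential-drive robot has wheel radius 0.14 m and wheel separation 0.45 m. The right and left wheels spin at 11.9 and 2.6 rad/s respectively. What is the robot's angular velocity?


vR = r*wR = 0.14*11.9 = 1.666 m/s
vL = r*wL = 0.14*2.6 = 0.364 m/s
v = (vR+vL)/2 = 1.015 m/s
omega = (vR-vL)/L = 2.8933 rad/s
angular velocity = 2.8933 rad/s


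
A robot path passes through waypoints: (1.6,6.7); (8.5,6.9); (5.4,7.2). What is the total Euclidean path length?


Segment lengths:
  seg1 = sqrt((6.9)^2 + (0.2)^2) = 6.9029
  seg2 = sqrt((-3.1)^2 + (0.3)^2) = 3.1145
Total = 10.0174


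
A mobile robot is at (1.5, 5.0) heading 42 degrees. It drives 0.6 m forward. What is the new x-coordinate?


x_new = x0 + d*cos(theta)
= 1.5 + 0.6*cos(42)
= 1.5 + 0.4459
= 1.9459


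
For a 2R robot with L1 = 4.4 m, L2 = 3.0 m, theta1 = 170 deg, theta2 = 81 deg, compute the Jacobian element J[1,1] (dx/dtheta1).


J[1,1] = -L1*sin(t1) - L2*sin(t1+t2)
= -4.4*sin(170) - 3.0*sin(251)
= 2.0725


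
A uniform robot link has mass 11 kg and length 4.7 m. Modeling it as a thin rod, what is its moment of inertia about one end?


I = (1/3) * m * L^2
= (1/3) * 11 * 4.7^2
= 0.333333 * 11 * 22.09
= 80.9967 kg*m^2


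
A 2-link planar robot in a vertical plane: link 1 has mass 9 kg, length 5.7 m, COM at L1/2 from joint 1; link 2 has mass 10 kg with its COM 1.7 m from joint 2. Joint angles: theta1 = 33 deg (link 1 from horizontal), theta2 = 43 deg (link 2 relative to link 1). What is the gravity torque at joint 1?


Horizontal distance from joint 1 to link-1 COM:
  x_c1 = (L1/2)*cos(t1) = 2.85 * 0.8387 = 2.3902 m
Horizontal distance from joint 1 to link-2 COM:
  x_c2 = L1*cos(t1) + Lc2*cos(t1+t2)
       = 5.7*0.8387 + 1.7*0.2419 = 5.1917 m
tau1 = m1*g*x_c1 + m2*g*x_c2
     = 9*9.81*2.3902 + 10*9.81*5.1917
     = 211.0317 + 509.3047
     = 720.3365 Nm


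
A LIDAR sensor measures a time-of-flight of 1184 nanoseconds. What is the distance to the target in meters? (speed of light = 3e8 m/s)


tof = 1184 ns = 1.184e-06 s
dist = c * tof / 2
= 3e8 * 1.184e-06 / 2
= 177.6 m


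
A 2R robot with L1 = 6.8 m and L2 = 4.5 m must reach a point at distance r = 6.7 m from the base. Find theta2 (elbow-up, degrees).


cos(theta2) = (r^2 - L1^2 - L2^2) / (2*L1*L2)
cos(theta2) = (44.89 - 46.24 - 20.25) / 61.2
cos(theta2) = -0.352941
theta2 = 110.6673 degrees


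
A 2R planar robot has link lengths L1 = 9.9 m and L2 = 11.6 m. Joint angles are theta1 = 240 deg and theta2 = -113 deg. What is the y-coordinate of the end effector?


Convert angles to radians: theta1 = 4.1888, theta2 = -1.9722
y = L1*sin(theta1) + L2*sin(theta1+theta2)
y = -8.5737 + 9.2642
y = 0.6905


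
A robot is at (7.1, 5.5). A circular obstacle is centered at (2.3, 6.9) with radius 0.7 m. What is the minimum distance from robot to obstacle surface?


center_dist = sqrt((7.1-2.3)^2 + (5.5-6.9)^2)
= sqrt(23.04 + 1.96)
= 5.0
min_dist = center_dist - radius = 5.0 - 0.7 = 4.3 m


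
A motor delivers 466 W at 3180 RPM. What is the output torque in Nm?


omega = 3180 * 2*pi/60 = 333.0088 rad/s
tau = P / omega = 466 / 333.0088
= 1.3994 Nm


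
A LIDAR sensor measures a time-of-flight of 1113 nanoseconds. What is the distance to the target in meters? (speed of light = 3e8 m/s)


tof = 1113 ns = 1.113e-06 s
dist = c * tof / 2
= 3e8 * 1.113e-06 / 2
= 166.95 m


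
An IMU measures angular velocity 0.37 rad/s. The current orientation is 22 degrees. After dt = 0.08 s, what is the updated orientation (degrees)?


delta_theta = w * dt = 0.37 * 0.08 = 0.0296 rad
= 1.696 deg
theta_new = 22 + 1.696 = 23.696 deg


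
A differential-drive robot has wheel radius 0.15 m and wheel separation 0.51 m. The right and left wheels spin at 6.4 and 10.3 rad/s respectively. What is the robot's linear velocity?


vR = r*wR = 0.15*6.4 = 0.96 m/s
vL = r*wL = 0.15*10.3 = 1.545 m/s
v = (vR+vL)/2 = 1.2525 m/s
omega = (vR-vL)/L = -1.1471 rad/s
linear velocity = 1.2525 m/s


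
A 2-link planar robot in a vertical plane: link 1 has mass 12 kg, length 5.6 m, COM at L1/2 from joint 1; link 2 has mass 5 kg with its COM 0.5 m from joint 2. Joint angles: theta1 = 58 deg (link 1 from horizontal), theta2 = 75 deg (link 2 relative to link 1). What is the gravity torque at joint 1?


Horizontal distance from joint 1 to link-1 COM:
  x_c1 = (L1/2)*cos(t1) = 2.8 * 0.5299 = 1.4838 m
Horizontal distance from joint 1 to link-2 COM:
  x_c2 = L1*cos(t1) + Lc2*cos(t1+t2)
       = 5.6*0.5299 + 0.5*-0.682 = 2.6265 m
tau1 = m1*g*x_c1 + m2*g*x_c2
     = 12*9.81*1.4838 + 5*9.81*2.6265
     = 174.6699 + 128.8322
     = 303.5021 Nm


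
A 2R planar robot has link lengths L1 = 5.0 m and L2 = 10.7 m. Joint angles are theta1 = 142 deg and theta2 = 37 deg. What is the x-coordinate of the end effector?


Convert angles to radians: theta1 = 2.4784, theta2 = 0.6458
x = L1*cos(theta1) + L2*cos(theta1+theta2)
x = -3.9401 + -10.6984
x = -14.6384


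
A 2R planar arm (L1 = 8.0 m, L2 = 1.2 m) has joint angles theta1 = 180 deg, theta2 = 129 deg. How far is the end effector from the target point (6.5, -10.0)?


End effector via forward kinematics:
x = L1*cos(t1) + L2*cos(t1+t2) = -7.2448
y = L1*sin(t1) + L2*sin(t1+t2) = -0.9326
Distance to target:
d = sqrt((6.5 - -7.2448)^2 + (-10.0 - -0.9326)^2)
= sqrt(188.92 + 82.2182)
= 16.4663 m


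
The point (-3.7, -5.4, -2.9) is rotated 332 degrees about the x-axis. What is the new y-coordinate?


Rotation about x-axis: y' = y*cos(theta) - z*sin(theta)
= -5.4 * 0.8829 - -2.9 * -0.4695
= -6.1294


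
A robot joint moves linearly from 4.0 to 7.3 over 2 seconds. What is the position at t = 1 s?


s = t/T = 1/2 = 0.5
p(t) = p0 + (pf-p0)*s
= 4.0 + (7.3 - 4.0) * 0.5
= 5.65


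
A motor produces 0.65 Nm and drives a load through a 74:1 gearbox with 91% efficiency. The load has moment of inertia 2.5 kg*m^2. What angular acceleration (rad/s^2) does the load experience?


tau_out = tau_motor * N * eta
= 0.65 * 74 * 0.91 = 43.771 Nm
alpha = tau_out / I = 43.771 / 2.5
= 17.5084 rad/s^2


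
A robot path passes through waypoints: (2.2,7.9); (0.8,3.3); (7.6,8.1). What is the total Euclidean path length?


Segment lengths:
  seg1 = sqrt((-1.4)^2 + (-4.6)^2) = 4.8083
  seg2 = sqrt((6.8)^2 + (4.8)^2) = 8.3235
Total = 13.1318


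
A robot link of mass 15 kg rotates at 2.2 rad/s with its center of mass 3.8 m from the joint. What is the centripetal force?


F = m * omega^2 * r
= 15 * 2.2^2 * 3.8
= 15 * 4.84 * 3.8
= 275.88 N


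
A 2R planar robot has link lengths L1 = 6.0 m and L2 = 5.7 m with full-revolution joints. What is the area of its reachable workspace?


r_max = L1 + L2 = 11.7 m
r_min = |L1 - L2| = 0.3 m
Area = pi*(r_max^2 - r_min^2)
= pi*(136.89 - 0.09)
= pi * 136.8
= 429.7699 m^2


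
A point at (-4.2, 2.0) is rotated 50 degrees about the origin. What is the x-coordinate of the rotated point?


x' = x*cos(theta) - y*sin(theta)
cos(50 deg) = 0.6428, sin(50 deg) = 0.766
x' = -4.2 * 0.6428 - 2.0 * 0.766
= -2.6997 - 1.5321
= -4.2318


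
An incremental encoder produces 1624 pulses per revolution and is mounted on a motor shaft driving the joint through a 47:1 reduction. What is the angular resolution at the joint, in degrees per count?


counts per rev = 1624
effective counts at joint = 1624 * 47 = 76328
resolution = 360 / 76328
= 0.0047 deg/count


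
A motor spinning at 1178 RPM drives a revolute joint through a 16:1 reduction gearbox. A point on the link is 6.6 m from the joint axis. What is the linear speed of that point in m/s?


omega_motor = 1178 * 2*pi/60 = 123.3599 rad/s
omega_joint = omega_motor / 16 = 7.71 rad/s
v = omega_joint * r = 7.71 * 6.6
= 50.8859 m/s


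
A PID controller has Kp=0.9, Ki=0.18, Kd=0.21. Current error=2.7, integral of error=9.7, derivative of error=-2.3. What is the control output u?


u = Kp*e + Ki*int(e) + Kd*de/dt
= 0.9*2.7 + 0.18*9.7 + 0.21*(-2.3)
= 2.43 + 1.746 + -0.483
= 3.693


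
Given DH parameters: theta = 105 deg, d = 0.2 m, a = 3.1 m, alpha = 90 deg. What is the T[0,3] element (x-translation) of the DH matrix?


T[0,3] = a * cos(theta)
= 3.1 * cos(105 deg)
= 3.1 * -0.2588
= -0.8023


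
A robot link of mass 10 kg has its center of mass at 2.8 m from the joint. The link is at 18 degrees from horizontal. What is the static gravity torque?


tau = m*g*L*cos(angle)
= 10 * 9.81 * 2.8 * cos(18 deg)
= 10 * 9.81 * 2.8 * 0.9511
= 261.2362 Nm


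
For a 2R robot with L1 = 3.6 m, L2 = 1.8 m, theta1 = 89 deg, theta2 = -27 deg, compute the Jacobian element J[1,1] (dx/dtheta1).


J[1,1] = -L1*sin(t1) - L2*sin(t1+t2)
= -3.6*sin(89) - 1.8*sin(62)
= -5.1888


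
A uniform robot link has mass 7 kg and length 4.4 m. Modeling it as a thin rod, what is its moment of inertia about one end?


I = (1/3) * m * L^2
= (1/3) * 7 * 4.4^2
= 0.333333 * 7 * 19.36
= 45.1733 kg*m^2


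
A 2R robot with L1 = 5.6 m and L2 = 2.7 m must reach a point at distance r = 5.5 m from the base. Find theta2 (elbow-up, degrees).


cos(theta2) = (r^2 - L1^2 - L2^2) / (2*L1*L2)
cos(theta2) = (30.25 - 31.36 - 7.29) / 30.24
cos(theta2) = -0.277778
theta2 = 106.1276 degrees


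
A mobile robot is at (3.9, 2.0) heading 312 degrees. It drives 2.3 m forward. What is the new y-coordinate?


y_new = y0 + d*sin(theta)
= 2.0 + 2.3*sin(312)
= 2.0 + -1.7092
= 0.2908


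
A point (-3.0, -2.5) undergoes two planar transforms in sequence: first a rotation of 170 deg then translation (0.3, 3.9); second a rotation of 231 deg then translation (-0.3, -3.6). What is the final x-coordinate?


After transform 1:
x1 = cos(170)*-3.0 - sin(170)*-2.5 + 0.3 = 3.6885
y1 = sin(170)*-3.0 + cos(170)*-2.5 + 3.9 = 5.8411
After transform 2:
x2 = cos(231)*3.6885 - sin(231)*5.8411 + -0.3
= 1.9181


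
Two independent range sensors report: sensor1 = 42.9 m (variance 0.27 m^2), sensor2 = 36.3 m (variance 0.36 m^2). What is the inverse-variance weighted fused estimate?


w1 = (1/var1) / (1/var1 + 1/var2)
   = 3.7037 / (3.7037 + 2.7778) = 0.5714
w2 = 1 - w1 = 0.4286
fused = w1*s1 + w2*s2 = 24.5143 + 15.5571
= 40.0714 m


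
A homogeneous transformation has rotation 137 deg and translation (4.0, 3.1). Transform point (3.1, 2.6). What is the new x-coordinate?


x' = cos(theta)*px - sin(theta)*py + tx
= -0.7314*3.1 - 0.682*2.6 + 4.0
= -0.0404


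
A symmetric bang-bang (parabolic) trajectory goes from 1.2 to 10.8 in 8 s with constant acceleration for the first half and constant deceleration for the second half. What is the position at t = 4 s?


Symmetric rest-to-rest: each phase covers (pf-p0)/2 in time T/2. 0.5*a*(T/2)^2 = (pf-p0)/2 => a = 4*(pf-p0)/T^2
a = 4*(10.8-1.2)/8^2 = 0.6
t = 4 is in the acceleration phase (t <= T/2).
p = p0 + 0.5*a*t^2 = 1.2 + 0.5*0.6*4^2
= 6.0


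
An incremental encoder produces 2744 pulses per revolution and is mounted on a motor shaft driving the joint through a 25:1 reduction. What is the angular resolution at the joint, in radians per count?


counts per rev = 2744
effective counts at joint = 2744 * 25 = 68600
resolution = 2*pi / 68600
= 9.1592e-05 rad/count


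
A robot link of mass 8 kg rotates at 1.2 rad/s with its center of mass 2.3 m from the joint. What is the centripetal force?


F = m * omega^2 * r
= 8 * 1.2^2 * 2.3
= 8 * 1.44 * 2.3
= 26.496 N


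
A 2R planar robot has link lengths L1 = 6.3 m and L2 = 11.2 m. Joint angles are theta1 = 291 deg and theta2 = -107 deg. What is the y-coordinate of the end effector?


Convert angles to radians: theta1 = 5.0789, theta2 = -1.8675
y = L1*sin(theta1) + L2*sin(theta1+theta2)
y = -5.8816 + -0.7813
y = -6.6628


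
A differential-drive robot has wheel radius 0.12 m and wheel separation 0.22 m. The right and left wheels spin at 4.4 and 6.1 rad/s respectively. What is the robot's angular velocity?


vR = r*wR = 0.12*4.4 = 0.528 m/s
vL = r*wL = 0.12*6.1 = 0.732 m/s
v = (vR+vL)/2 = 0.63 m/s
omega = (vR-vL)/L = -0.9273 rad/s
angular velocity = -0.9273 rad/s


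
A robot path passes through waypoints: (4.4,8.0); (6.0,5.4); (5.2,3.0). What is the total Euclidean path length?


Segment lengths:
  seg1 = sqrt((1.6)^2 + (-2.6)^2) = 3.0529
  seg2 = sqrt((-0.8)^2 + (-2.4)^2) = 2.5298
Total = 5.5827


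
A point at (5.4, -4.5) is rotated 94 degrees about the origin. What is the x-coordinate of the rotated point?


x' = x*cos(theta) - y*sin(theta)
cos(94 deg) = -0.0698, sin(94 deg) = 0.9976
x' = 5.4 * -0.0698 - -4.5 * 0.9976
= -0.3767 - -4.489
= 4.1124


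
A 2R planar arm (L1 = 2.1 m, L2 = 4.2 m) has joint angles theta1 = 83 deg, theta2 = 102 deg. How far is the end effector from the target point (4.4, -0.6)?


End effector via forward kinematics:
x = L1*cos(t1) + L2*cos(t1+t2) = -3.9281
y = L1*sin(t1) + L2*sin(t1+t2) = 1.7183
Distance to target:
d = sqrt((4.4 - -3.9281)^2 + (-0.6 - 1.7183)^2)
= sqrt(69.3571 + 5.3745)
= 8.6447 m


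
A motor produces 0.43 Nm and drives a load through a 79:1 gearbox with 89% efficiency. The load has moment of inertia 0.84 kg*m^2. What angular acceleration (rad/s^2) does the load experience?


tau_out = tau_motor * N * eta
= 0.43 * 79 * 0.89 = 30.2333 Nm
alpha = tau_out / I = 30.2333 / 0.84
= 35.992 rad/s^2


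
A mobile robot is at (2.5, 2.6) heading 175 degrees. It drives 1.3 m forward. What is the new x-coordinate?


x_new = x0 + d*cos(theta)
= 2.5 + 1.3*cos(175)
= 2.5 + -1.2951
= 1.2049


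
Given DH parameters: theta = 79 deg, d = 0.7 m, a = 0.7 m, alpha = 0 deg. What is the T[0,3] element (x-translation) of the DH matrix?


T[0,3] = a * cos(theta)
= 0.7 * cos(79 deg)
= 0.7 * 0.1908
= 0.1336


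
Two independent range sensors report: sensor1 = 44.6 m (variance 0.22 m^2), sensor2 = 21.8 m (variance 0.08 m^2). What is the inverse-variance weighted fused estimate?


w1 = (1/var1) / (1/var1 + 1/var2)
   = 4.5455 / (4.5455 + 12.5) = 0.2667
w2 = 1 - w1 = 0.7333
fused = w1*s1 + w2*s2 = 11.8933 + 15.9867
= 27.88 m


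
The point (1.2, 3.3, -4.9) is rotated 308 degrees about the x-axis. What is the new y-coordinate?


Rotation about x-axis: y' = y*cos(theta) - z*sin(theta)
= 3.3 * 0.6157 - -4.9 * -0.788
= -1.8296


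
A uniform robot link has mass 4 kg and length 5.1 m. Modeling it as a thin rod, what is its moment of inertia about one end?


I = (1/3) * m * L^2
= (1/3) * 4 * 5.1^2
= 0.333333 * 4 * 26.01
= 34.68 kg*m^2


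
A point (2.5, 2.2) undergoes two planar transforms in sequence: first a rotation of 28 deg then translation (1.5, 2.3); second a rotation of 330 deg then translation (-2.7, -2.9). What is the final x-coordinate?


After transform 1:
x1 = cos(28)*2.5 - sin(28)*2.2 + 1.5 = 2.6745
y1 = sin(28)*2.5 + cos(28)*2.2 + 2.3 = 5.4162
After transform 2:
x2 = cos(330)*2.6745 - sin(330)*5.4162 + -2.7
= 2.3243


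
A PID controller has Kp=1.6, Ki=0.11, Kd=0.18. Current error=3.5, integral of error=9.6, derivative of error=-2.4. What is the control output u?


u = Kp*e + Ki*int(e) + Kd*de/dt
= 1.6*3.5 + 0.11*9.6 + 0.18*(-2.4)
= 5.6 + 1.056 + -0.432
= 6.224


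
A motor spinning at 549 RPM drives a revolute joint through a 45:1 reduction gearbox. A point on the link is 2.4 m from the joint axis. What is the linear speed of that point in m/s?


omega_motor = 549 * 2*pi/60 = 57.4911 rad/s
omega_joint = omega_motor / 45 = 1.2776 rad/s
v = omega_joint * r = 1.2776 * 2.4
= 3.0662 m/s


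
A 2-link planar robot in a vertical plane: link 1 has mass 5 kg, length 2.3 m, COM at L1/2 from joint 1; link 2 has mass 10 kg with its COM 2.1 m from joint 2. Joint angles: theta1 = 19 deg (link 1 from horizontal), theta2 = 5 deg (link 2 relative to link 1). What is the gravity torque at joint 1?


Horizontal distance from joint 1 to link-1 COM:
  x_c1 = (L1/2)*cos(t1) = 1.15 * 0.9455 = 1.0873 m
Horizontal distance from joint 1 to link-2 COM:
  x_c2 = L1*cos(t1) + Lc2*cos(t1+t2)
       = 2.3*0.9455 + 2.1*0.9135 = 4.0931 m
tau1 = m1*g*x_c1 + m2*g*x_c2
     = 5*9.81*1.0873 + 10*9.81*4.0931
     = 53.3343 + 401.5369
     = 454.8712 Nm


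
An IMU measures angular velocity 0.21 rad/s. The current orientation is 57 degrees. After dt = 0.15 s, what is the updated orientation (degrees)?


delta_theta = w * dt = 0.21 * 0.15 = 0.0315 rad
= 1.8048 deg
theta_new = 57 + 1.8048 = 58.8048 deg


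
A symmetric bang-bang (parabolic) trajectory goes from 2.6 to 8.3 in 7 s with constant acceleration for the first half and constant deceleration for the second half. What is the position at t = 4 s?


Symmetric rest-to-rest: each phase covers (pf-p0)/2 in time T/2. 0.5*a*(T/2)^2 = (pf-p0)/2 => a = 4*(pf-p0)/T^2
a = 4*(8.3-2.6)/7^2 = 0.4653
t = 4 is in the deceleration phase (t > T/2).
p = pf - 0.5*a*(T-t)^2 = 8.3 - 0.5*0.4653*3^2
= 6.2061


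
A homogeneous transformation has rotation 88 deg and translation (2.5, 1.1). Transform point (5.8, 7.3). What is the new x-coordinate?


x' = cos(theta)*px - sin(theta)*py + tx
= 0.0349*5.8 - 0.9994*7.3 + 2.5
= -4.5931


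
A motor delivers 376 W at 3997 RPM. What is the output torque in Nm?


omega = 3997 * 2*pi/60 = 418.5649 rad/s
tau = P / omega = 376 / 418.5649
= 0.8983 Nm


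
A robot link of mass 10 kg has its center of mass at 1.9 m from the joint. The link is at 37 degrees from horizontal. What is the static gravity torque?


tau = m*g*L*cos(angle)
= 10 * 9.81 * 1.9 * cos(37 deg)
= 10 * 9.81 * 1.9 * 0.7986
= 148.8577 Nm


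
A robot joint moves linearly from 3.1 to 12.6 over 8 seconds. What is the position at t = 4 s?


s = t/T = 4/8 = 0.5
p(t) = p0 + (pf-p0)*s
= 3.1 + (12.6 - 3.1) * 0.5
= 7.85


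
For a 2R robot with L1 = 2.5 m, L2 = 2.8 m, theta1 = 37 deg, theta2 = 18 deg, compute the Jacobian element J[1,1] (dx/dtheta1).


J[1,1] = -L1*sin(t1) - L2*sin(t1+t2)
= -2.5*sin(37) - 2.8*sin(55)
= -3.7982


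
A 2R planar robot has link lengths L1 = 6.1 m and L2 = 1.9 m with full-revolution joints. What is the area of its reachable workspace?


r_max = L1 + L2 = 8.0 m
r_min = |L1 - L2| = 4.2 m
Area = pi*(r_max^2 - r_min^2)
= pi*(64.0 - 17.64)
= pi * 46.36
= 145.6442 m^2


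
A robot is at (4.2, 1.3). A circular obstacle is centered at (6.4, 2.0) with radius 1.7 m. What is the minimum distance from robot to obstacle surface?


center_dist = sqrt((4.2-6.4)^2 + (1.3-2.0)^2)
= sqrt(4.84 + 0.49)
= 2.3087
min_dist = center_dist - radius = 2.3087 - 1.7 = 0.6087 m


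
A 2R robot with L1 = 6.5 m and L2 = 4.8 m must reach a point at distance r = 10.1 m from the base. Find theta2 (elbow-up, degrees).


cos(theta2) = (r^2 - L1^2 - L2^2) / (2*L1*L2)
cos(theta2) = (102.01 - 42.25 - 23.04) / 62.4
cos(theta2) = 0.588462
theta2 = 53.9521 degrees


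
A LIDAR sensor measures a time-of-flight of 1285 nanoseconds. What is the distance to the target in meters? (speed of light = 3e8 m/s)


tof = 1285 ns = 1.285e-06 s
dist = c * tof / 2
= 3e8 * 1.285e-06 / 2
= 192.75 m


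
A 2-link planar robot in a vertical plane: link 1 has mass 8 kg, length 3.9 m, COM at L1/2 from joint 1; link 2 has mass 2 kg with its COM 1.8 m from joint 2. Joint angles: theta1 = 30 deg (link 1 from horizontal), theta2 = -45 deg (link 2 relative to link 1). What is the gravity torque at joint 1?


Horizontal distance from joint 1 to link-1 COM:
  x_c1 = (L1/2)*cos(t1) = 1.95 * 0.866 = 1.6887 m
Horizontal distance from joint 1 to link-2 COM:
  x_c2 = L1*cos(t1) + Lc2*cos(t1+t2)
       = 3.9*0.866 + 1.8*0.9659 = 5.1162 m
tau1 = m1*g*x_c1 + m2*g*x_c2
     = 8*9.81*1.6887 + 2*9.81*5.1162
     = 132.5331 + 100.3792
     = 232.9122 Nm


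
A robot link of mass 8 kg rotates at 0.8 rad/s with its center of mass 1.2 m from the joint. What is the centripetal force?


F = m * omega^2 * r
= 8 * 0.8^2 * 1.2
= 8 * 0.64 * 1.2
= 6.144 N


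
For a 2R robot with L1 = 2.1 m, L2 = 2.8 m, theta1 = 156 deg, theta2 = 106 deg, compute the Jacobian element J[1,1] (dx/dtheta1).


J[1,1] = -L1*sin(t1) - L2*sin(t1+t2)
= -2.1*sin(156) - 2.8*sin(262)
= 1.9186


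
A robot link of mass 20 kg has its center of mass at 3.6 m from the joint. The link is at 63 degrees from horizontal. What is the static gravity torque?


tau = m*g*L*cos(angle)
= 20 * 9.81 * 3.6 * cos(63 deg)
= 20 * 9.81 * 3.6 * 0.454
= 320.6626 Nm


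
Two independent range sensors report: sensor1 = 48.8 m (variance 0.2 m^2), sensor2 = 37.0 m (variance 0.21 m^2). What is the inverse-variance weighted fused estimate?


w1 = (1/var1) / (1/var1 + 1/var2)
   = 5.0 / (5.0 + 4.7619) = 0.5122
w2 = 1 - w1 = 0.4878
fused = w1*s1 + w2*s2 = 24.9951 + 18.0488
= 43.0439 m


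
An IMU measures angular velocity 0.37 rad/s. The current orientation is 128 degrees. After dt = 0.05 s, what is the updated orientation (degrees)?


delta_theta = w * dt = 0.37 * 0.05 = 0.0185 rad
= 1.06 deg
theta_new = 128 + 1.06 = 129.06 deg


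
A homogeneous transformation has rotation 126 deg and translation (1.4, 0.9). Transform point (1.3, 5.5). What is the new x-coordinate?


x' = cos(theta)*px - sin(theta)*py + tx
= -0.5878*1.3 - 0.809*5.5 + 1.4
= -3.8137


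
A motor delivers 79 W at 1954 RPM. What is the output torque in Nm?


omega = 1954 * 2*pi/60 = 204.6224 rad/s
tau = P / omega = 79 / 204.6224
= 0.3861 Nm


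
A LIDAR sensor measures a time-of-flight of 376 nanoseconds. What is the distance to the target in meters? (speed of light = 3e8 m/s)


tof = 376 ns = 3.76e-07 s
dist = c * tof / 2
= 3e8 * 3.76e-07 / 2
= 56.4 m


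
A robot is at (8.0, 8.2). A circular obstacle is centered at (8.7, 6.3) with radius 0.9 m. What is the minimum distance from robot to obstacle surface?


center_dist = sqrt((8.0-8.7)^2 + (8.2-6.3)^2)
= sqrt(0.49 + 3.61)
= 2.0248
min_dist = center_dist - radius = 2.0248 - 0.9 = 1.1248 m


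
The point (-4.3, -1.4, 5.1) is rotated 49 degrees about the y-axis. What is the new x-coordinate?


Rotation about y-axis: x' = x*cos(theta) + z*sin(theta)
= -4.3 * 0.6561 + 5.1 * 0.7547
= 1.028


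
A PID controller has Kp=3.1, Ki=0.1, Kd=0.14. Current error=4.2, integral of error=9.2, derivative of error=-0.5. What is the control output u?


u = Kp*e + Ki*int(e) + Kd*de/dt
= 3.1*4.2 + 0.1*9.2 + 0.14*(-0.5)
= 13.02 + 0.92 + -0.07
= 13.87


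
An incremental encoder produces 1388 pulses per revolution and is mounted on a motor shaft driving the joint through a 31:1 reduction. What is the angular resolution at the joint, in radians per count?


counts per rev = 1388
effective counts at joint = 1388 * 31 = 43028
resolution = 2*pi / 43028
= 1.4603e-04 rad/count


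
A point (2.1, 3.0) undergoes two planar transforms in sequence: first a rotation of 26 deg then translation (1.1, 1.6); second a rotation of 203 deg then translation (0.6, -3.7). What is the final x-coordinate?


After transform 1:
x1 = cos(26)*2.1 - sin(26)*3.0 + 1.1 = 1.6724
y1 = sin(26)*2.1 + cos(26)*3.0 + 1.6 = 5.217
After transform 2:
x2 = cos(203)*1.6724 - sin(203)*5.217 + 0.6
= 1.099


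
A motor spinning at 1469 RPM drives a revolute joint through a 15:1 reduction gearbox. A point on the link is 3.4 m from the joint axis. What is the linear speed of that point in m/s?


omega_motor = 1469 * 2*pi/60 = 153.8333 rad/s
omega_joint = omega_motor / 15 = 10.2556 rad/s
v = omega_joint * r = 10.2556 * 3.4
= 34.8689 m/s


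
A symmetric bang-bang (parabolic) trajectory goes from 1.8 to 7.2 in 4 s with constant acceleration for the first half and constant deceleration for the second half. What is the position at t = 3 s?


Symmetric rest-to-rest: each phase covers (pf-p0)/2 in time T/2. 0.5*a*(T/2)^2 = (pf-p0)/2 => a = 4*(pf-p0)/T^2
a = 4*(7.2-1.8)/4^2 = 1.35
t = 3 is in the deceleration phase (t > T/2).
p = pf - 0.5*a*(T-t)^2 = 7.2 - 0.5*1.35*1^2
= 6.525


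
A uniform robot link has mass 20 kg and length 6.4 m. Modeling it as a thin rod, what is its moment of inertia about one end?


I = (1/3) * m * L^2
= (1/3) * 20 * 6.4^2
= 0.333333 * 20 * 40.96
= 273.0667 kg*m^2


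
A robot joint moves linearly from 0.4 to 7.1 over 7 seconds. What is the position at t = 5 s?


s = t/T = 5/7 = 0.7143
p(t) = p0 + (pf-p0)*s
= 0.4 + (7.1 - 0.4) * 0.7143
= 5.1857


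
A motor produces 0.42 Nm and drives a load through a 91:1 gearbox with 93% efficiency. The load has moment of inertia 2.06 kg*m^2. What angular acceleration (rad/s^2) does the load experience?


tau_out = tau_motor * N * eta
= 0.42 * 91 * 0.93 = 35.5446 Nm
alpha = tau_out / I = 35.5446 / 2.06
= 17.2547 rad/s^2


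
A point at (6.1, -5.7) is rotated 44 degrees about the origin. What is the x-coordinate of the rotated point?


x' = x*cos(theta) - y*sin(theta)
cos(44 deg) = 0.7193, sin(44 deg) = 0.6947
x' = 6.1 * 0.7193 - -5.7 * 0.6947
= 4.388 - -3.9596
= 8.3475


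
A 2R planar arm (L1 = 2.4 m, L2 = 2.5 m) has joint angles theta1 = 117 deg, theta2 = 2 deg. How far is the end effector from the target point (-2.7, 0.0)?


End effector via forward kinematics:
x = L1*cos(t1) + L2*cos(t1+t2) = -2.3016
y = L1*sin(t1) + L2*sin(t1+t2) = 4.325
Distance to target:
d = sqrt((-2.7 - -2.3016)^2 + (0.0 - 4.325)^2)
= sqrt(0.1587 + 18.7053)
= 4.3433 m


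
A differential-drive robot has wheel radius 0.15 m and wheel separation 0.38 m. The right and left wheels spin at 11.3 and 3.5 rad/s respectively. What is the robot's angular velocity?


vR = r*wR = 0.15*11.3 = 1.695 m/s
vL = r*wL = 0.15*3.5 = 0.525 m/s
v = (vR+vL)/2 = 1.11 m/s
omega = (vR-vL)/L = 3.0789 rad/s
angular velocity = 3.0789 rad/s


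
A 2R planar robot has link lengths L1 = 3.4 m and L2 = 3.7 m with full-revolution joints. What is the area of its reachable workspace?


r_max = L1 + L2 = 7.1 m
r_min = |L1 - L2| = 0.3 m
Area = pi*(r_max^2 - r_min^2)
= pi*(50.41 - 0.09)
= pi * 50.32
= 158.0849 m^2


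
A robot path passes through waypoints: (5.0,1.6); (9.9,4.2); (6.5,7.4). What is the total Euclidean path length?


Segment lengths:
  seg1 = sqrt((4.9)^2 + (2.6)^2) = 5.5471
  seg2 = sqrt((-3.4)^2 + (3.2)^2) = 4.669
Total = 10.2161


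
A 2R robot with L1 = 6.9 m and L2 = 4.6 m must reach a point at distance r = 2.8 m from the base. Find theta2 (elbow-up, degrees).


cos(theta2) = (r^2 - L1^2 - L2^2) / (2*L1*L2)
cos(theta2) = (7.84 - 47.61 - 21.16) / 63.48
cos(theta2) = -0.95983
theta2 = 163.705 degrees


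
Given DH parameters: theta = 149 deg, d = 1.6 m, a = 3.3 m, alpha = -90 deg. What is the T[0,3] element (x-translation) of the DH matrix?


T[0,3] = a * cos(theta)
= 3.3 * cos(149 deg)
= 3.3 * -0.8572
= -2.8287


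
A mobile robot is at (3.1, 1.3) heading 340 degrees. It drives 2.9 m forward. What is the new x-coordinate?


x_new = x0 + d*cos(theta)
= 3.1 + 2.9*cos(340)
= 3.1 + 2.7251
= 5.8251


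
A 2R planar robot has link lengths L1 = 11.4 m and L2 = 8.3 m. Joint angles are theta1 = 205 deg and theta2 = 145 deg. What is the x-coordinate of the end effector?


Convert angles to radians: theta1 = 3.5779, theta2 = 2.5307
x = L1*cos(theta1) + L2*cos(theta1+theta2)
x = -10.3319 + 8.1739
x = -2.158


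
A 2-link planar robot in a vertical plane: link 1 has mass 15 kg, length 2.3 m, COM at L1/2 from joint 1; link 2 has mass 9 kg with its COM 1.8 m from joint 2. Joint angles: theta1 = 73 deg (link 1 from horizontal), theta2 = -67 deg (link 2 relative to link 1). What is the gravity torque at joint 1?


Horizontal distance from joint 1 to link-1 COM:
  x_c1 = (L1/2)*cos(t1) = 1.15 * 0.2924 = 0.3362 m
Horizontal distance from joint 1 to link-2 COM:
  x_c2 = L1*cos(t1) + Lc2*cos(t1+t2)
       = 2.3*0.2924 + 1.8*0.9945 = 2.4626 m
tau1 = m1*g*x_c1 + m2*g*x_c2
     = 15*9.81*0.3362 + 9*9.81*2.4626
     = 49.4759 + 217.4225
     = 266.8983 Nm


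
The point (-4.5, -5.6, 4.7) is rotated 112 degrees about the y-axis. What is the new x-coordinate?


Rotation about y-axis: x' = x*cos(theta) + z*sin(theta)
= -4.5 * -0.3746 + 4.7 * 0.9272
= 6.0435


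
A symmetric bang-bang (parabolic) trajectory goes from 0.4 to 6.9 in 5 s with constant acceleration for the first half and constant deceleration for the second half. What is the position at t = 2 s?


Symmetric rest-to-rest: each phase covers (pf-p0)/2 in time T/2. 0.5*a*(T/2)^2 = (pf-p0)/2 => a = 4*(pf-p0)/T^2
a = 4*(6.9-0.4)/5^2 = 1.04
t = 2 is in the acceleration phase (t <= T/2).
p = p0 + 0.5*a*t^2 = 0.4 + 0.5*1.04*2^2
= 2.48


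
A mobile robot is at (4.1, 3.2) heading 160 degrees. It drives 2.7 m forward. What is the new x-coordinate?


x_new = x0 + d*cos(theta)
= 4.1 + 2.7*cos(160)
= 4.1 + -2.5372
= 1.5628


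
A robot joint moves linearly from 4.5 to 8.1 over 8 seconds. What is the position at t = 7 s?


s = t/T = 7/8 = 0.875
p(t) = p0 + (pf-p0)*s
= 4.5 + (8.1 - 4.5) * 0.875
= 7.65


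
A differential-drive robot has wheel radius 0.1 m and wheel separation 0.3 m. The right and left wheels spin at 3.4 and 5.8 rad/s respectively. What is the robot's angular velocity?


vR = r*wR = 0.1*3.4 = 0.34 m/s
vL = r*wL = 0.1*5.8 = 0.58 m/s
v = (vR+vL)/2 = 0.46 m/s
omega = (vR-vL)/L = -0.8 rad/s
angular velocity = -0.8 rad/s


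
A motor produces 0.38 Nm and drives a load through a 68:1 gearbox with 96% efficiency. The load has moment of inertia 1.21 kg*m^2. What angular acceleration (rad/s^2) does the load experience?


tau_out = tau_motor * N * eta
= 0.38 * 68 * 0.96 = 24.8064 Nm
alpha = tau_out / I = 24.8064 / 1.21
= 20.5012 rad/s^2


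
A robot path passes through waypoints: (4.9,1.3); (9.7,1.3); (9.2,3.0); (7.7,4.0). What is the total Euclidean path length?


Segment lengths:
  seg1 = sqrt((4.8)^2 + (0.0)^2) = 4.8
  seg2 = sqrt((-0.5)^2 + (1.7)^2) = 1.772
  seg3 = sqrt((-1.5)^2 + (1.0)^2) = 1.8028
Total = 8.3748


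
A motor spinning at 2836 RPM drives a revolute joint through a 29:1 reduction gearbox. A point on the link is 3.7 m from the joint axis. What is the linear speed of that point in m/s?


omega_motor = 2836 * 2*pi/60 = 296.9852 rad/s
omega_joint = omega_motor / 29 = 10.2409 rad/s
v = omega_joint * r = 10.2409 * 3.7
= 37.8912 m/s


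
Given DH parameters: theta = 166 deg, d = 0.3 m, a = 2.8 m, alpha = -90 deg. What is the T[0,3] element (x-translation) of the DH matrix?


T[0,3] = a * cos(theta)
= 2.8 * cos(166 deg)
= 2.8 * -0.9703
= -2.7168


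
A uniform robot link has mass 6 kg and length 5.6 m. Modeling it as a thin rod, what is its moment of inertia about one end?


I = (1/3) * m * L^2
= (1/3) * 6 * 5.6^2
= 0.333333 * 6 * 31.36
= 62.72 kg*m^2


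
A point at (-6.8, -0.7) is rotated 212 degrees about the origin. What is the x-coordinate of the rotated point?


x' = x*cos(theta) - y*sin(theta)
cos(212 deg) = -0.848, sin(212 deg) = -0.5299
x' = -6.8 * -0.848 - -0.7 * -0.5299
= 5.7667 - 0.3709
= 5.3958


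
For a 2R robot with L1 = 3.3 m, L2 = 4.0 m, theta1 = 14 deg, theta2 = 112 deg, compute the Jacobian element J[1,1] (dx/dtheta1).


J[1,1] = -L1*sin(t1) - L2*sin(t1+t2)
= -3.3*sin(14) - 4.0*sin(126)
= -4.0344


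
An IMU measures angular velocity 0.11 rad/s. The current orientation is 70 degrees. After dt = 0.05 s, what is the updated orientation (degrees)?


delta_theta = w * dt = 0.11 * 0.05 = 0.0055 rad
= 0.3151 deg
theta_new = 70 + 0.3151 = 70.3151 deg


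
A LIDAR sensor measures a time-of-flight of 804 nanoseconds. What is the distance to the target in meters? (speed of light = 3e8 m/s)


tof = 804 ns = 8.04e-07 s
dist = c * tof / 2
= 3e8 * 8.04e-07 / 2
= 120.6 m


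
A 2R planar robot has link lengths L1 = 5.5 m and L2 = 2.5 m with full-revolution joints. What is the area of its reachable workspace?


r_max = L1 + L2 = 8.0 m
r_min = |L1 - L2| = 3.0 m
Area = pi*(r_max^2 - r_min^2)
= pi*(64.0 - 9.0)
= pi * 55.0
= 172.7876 m^2


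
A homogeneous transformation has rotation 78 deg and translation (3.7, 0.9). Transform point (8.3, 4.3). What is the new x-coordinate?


x' = cos(theta)*px - sin(theta)*py + tx
= 0.2079*8.3 - 0.9781*4.3 + 3.7
= 1.2196


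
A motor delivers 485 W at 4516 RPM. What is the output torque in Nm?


omega = 4516 * 2*pi/60 = 472.9144 rad/s
tau = P / omega = 485 / 472.9144
= 1.0256 Nm


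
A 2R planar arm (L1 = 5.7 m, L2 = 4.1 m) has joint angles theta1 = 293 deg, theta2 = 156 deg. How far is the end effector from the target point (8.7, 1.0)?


End effector via forward kinematics:
x = L1*cos(t1) + L2*cos(t1+t2) = 2.2987
y = L1*sin(t1) + L2*sin(t1+t2) = -1.1475
Distance to target:
d = sqrt((8.7 - 2.2987)^2 + (1.0 - -1.1475)^2)
= sqrt(40.9764 + 4.6118)
= 6.7519 m


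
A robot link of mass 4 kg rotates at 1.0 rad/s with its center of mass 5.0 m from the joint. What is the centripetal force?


F = m * omega^2 * r
= 4 * 1.0^2 * 5.0
= 4 * 1.0 * 5.0
= 20.0 N


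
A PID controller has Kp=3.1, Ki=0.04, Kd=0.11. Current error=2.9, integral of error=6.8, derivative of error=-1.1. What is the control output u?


u = Kp*e + Ki*int(e) + Kd*de/dt
= 3.1*2.9 + 0.04*6.8 + 0.11*(-1.1)
= 8.99 + 0.272 + -0.121
= 9.141


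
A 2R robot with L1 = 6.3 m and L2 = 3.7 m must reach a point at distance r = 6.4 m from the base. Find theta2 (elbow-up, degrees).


cos(theta2) = (r^2 - L1^2 - L2^2) / (2*L1*L2)
cos(theta2) = (40.96 - 39.69 - 13.69) / 46.62
cos(theta2) = -0.266409
theta2 = 105.4507 degrees


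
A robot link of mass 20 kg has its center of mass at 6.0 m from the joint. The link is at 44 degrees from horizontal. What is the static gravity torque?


tau = m*g*L*cos(angle)
= 20 * 9.81 * 6.0 * cos(44 deg)
= 20 * 9.81 * 6.0 * 0.7193
= 846.8068 Nm


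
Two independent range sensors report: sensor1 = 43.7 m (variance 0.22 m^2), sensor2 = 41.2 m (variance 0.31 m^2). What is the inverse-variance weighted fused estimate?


w1 = (1/var1) / (1/var1 + 1/var2)
   = 4.5455 / (4.5455 + 3.2258) = 0.5849
w2 = 1 - w1 = 0.4151
fused = w1*s1 + w2*s2 = 25.5604 + 17.1019
= 42.6623 m


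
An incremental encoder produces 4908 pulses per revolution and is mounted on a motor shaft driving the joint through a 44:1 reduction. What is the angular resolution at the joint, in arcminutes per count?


counts per rev = 4908
effective counts at joint = 4908 * 44 = 215952
resolution = 360*60 / 215952
= 0.1 arcmin/count


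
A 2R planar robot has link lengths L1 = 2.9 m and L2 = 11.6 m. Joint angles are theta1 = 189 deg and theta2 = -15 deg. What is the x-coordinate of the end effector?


Convert angles to radians: theta1 = 3.2987, theta2 = -0.2618
x = L1*cos(theta1) + L2*cos(theta1+theta2)
x = -2.8643 + -11.5365
x = -14.4008


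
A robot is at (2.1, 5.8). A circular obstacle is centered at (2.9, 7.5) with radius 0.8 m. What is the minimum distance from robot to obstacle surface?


center_dist = sqrt((2.1-2.9)^2 + (5.8-7.5)^2)
= sqrt(0.64 + 2.89)
= 1.8788
min_dist = center_dist - radius = 1.8788 - 0.8 = 1.0788 m


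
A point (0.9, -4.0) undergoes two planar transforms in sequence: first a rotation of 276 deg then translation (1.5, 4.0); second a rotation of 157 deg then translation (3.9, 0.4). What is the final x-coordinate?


After transform 1:
x1 = cos(276)*0.9 - sin(276)*-4.0 + 1.5 = -2.384
y1 = sin(276)*0.9 + cos(276)*-4.0 + 4.0 = 2.6868
After transform 2:
x2 = cos(157)*-2.384 - sin(157)*2.6868 + 3.9
= 5.0447


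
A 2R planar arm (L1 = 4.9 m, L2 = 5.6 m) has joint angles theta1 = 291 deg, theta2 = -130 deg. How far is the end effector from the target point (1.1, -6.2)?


End effector via forward kinematics:
x = L1*cos(t1) + L2*cos(t1+t2) = -3.5389
y = L1*sin(t1) + L2*sin(t1+t2) = -2.7514
Distance to target:
d = sqrt((1.1 - -3.5389)^2 + (-6.2 - -2.7514)^2)
= sqrt(21.5194 + 11.8931)
= 5.7804 m


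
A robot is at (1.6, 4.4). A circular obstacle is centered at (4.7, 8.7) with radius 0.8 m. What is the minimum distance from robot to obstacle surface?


center_dist = sqrt((1.6-4.7)^2 + (4.4-8.7)^2)
= sqrt(9.61 + 18.49)
= 5.3009
min_dist = center_dist - radius = 5.3009 - 0.8 = 4.5009 m


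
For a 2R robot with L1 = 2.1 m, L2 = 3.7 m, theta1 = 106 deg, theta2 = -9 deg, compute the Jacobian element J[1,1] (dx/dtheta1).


J[1,1] = -L1*sin(t1) - L2*sin(t1+t2)
= -2.1*sin(106) - 3.7*sin(97)
= -5.6911


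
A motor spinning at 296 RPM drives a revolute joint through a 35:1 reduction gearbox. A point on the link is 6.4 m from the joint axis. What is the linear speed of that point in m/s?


omega_motor = 296 * 2*pi/60 = 30.997 rad/s
omega_joint = omega_motor / 35 = 0.8856 rad/s
v = omega_joint * r = 0.8856 * 6.4
= 5.668 m/s


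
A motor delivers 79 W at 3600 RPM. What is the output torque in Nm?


omega = 3600 * 2*pi/60 = 376.9911 rad/s
tau = P / omega = 79 / 376.9911
= 0.2096 Nm


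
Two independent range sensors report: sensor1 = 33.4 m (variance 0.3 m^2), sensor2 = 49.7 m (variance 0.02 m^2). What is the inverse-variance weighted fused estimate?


w1 = (1/var1) / (1/var1 + 1/var2)
   = 3.3333 / (3.3333 + 50.0) = 0.0625
w2 = 1 - w1 = 0.9375
fused = w1*s1 + w2*s2 = 2.0875 + 46.5938
= 48.6812 m


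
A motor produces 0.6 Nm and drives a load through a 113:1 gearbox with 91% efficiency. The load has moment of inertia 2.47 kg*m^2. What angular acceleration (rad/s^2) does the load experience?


tau_out = tau_motor * N * eta
= 0.6 * 113 * 0.91 = 61.698 Nm
alpha = tau_out / I = 61.698 / 2.47
= 24.9789 rad/s^2
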